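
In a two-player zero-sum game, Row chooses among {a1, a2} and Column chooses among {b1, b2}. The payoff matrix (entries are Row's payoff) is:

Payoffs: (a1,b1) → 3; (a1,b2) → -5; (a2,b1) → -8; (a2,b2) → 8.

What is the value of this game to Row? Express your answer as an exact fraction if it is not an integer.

-2/3

Row minima: a1 → -5, a2 → -8; maximin = -5.
Column maxima: b1 → 3, b2 → 8; minimax = 3.
-5 ≠ 3, so there is no saddle point; optimal play is mixed.
Let Row play a1 with probability p. Expected payoff against b1: 3p + (-8)(1−p) = 11p − 8; against b2: (-5)p + 8(1−p) = −13p + 8.
Setting these equal: 11p − 8 = −13p + 8 ⇒ 24p = 16 ⇒ p = 2/3, and the value is (11)·(2/3) − 8 = -2/3.
For Column: with q = P(b1), equating a1's and a2's payoffs gives 8q − 5 = −16q + 8 ⇒ q = 13/24.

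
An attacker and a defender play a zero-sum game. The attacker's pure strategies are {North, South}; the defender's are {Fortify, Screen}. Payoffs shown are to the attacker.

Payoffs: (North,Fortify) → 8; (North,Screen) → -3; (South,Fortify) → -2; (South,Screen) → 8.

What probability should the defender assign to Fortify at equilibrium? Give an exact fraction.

Row minima: North → -3, South → -2; maximin = -2.
Column maxima: Fortify → 8, Screen → 8; minimax = 8.
-2 ≠ 8, so there is no saddle point; optimal play is mixed.
Let the attacker play North with probability p. Expected payoff against Fortify: 8p + (-2)(1−p) = 10p − 2; against Screen: (-3)p + 8(1−p) = −11p + 8.
Setting these equal: 10p − 2 = −11p + 8 ⇒ 21p = 10 ⇒ p = 10/21, and the value is (10)·(10/21) − 2 = 58/21.
For the defender: with q = P(Fortify), equating North's and South's payoffs gives 11q − 3 = −10q + 8 ⇒ q = 11/21.

11/21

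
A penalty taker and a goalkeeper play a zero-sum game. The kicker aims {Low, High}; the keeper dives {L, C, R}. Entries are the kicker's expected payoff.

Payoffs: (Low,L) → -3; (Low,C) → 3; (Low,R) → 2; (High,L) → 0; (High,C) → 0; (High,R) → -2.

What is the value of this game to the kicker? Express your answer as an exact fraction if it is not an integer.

Row minima: Low → -3, High → -2; maximin = -2.
Column maxima: L → 0, C → 3, R → 2; minimax = 0.
-2 ≠ 0, so there is no saddle point; optimal play is mixed.
C is strictly dominated by R (it gives the kicker strictly more in every row), so the keeper never plays it.
On the remaining 2×2 (Low, High vs L, R):
Let the kicker play Low with probability p. Expected payoff against L: (-3)p + 0(1−p) = −3p; against R: 2p + (-2)(1−p) = 4p − 2.
Setting these equal: −3p = 4p − 2 ⇒ −7p = -2 ⇒ p = 2/7, and the value is (-3)·(2/7) = -6/7.
For the keeper: with q = P(L), equating Low's and High's payoffs gives −5q + 2 = 2q − 2 ⇒ q = 4/7.

-6/7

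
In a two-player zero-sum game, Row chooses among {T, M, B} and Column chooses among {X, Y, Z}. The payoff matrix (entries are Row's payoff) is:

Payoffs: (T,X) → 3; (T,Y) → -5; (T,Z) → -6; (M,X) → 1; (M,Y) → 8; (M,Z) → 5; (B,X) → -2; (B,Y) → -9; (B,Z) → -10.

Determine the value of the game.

21/13

Row minima: T → -6, M → 1, B → -10; maximin = 1.
Column maxima: X → 3, Y → 8, Z → 5; minimax = 3.
1 ≠ 3, so there is no saddle point; optimal play is mixed.
B is strictly dominated by T, so Row never plays it.
Y is strictly dominated by Z (it gives Row strictly more in every row), so Column never plays it.
On the remaining 2×2 (T, M vs X, Z):
Let Row play T with probability p. Expected payoff against X: 3p + 1(1−p) = 2p + 1; against Z: (-6)p + 5(1−p) = −11p + 5.
Setting these equal: 2p + 1 = −11p + 5 ⇒ 13p = 4 ⇒ p = 4/13, and the value is (2)·(4/13) + 1 = 21/13.
For Column: with q = P(X), equating T's and M's payoffs gives 9q − 6 = −4q + 5 ⇒ q = 11/13.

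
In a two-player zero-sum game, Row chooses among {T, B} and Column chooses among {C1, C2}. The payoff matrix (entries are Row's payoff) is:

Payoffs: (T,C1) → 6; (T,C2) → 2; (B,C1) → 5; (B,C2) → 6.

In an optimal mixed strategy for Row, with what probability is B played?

4/5

Row minima: T → 2, B → 5; maximin = 5.
Column maxima: C1 → 6, C2 → 6; minimax = 6.
5 ≠ 6, so there is no saddle point; optimal play is mixed.
Let Row play T with probability p. Expected payoff against C1: 6p + 5(1−p) = p + 5; against C2: 2p + 6(1−p) = −4p + 6.
Setting these equal: p + 5 = −4p + 6 ⇒ 5p = 1 ⇒ p = 1/5, and the value is (1)·(1/5) + 5 = 26/5.
For Column: with q = P(C1), equating T's and B's payoffs gives 4q + 2 = −q + 6 ⇒ q = 4/5.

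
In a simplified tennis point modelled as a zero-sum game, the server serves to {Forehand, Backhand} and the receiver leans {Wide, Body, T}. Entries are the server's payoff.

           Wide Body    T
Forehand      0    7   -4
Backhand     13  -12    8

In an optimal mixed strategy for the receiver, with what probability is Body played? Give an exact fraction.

Row minima: Forehand → -4, Backhand → -12; maximin = -4.
Column maxima: Wide → 13, Body → 7, T → 8; minimax = 7.
-4 ≠ 7, so there is no saddle point; optimal play is mixed.
Wide is strictly dominated by T (it gives the server strictly more in every row), so the receiver never plays it.
On the remaining 2×2 (Forehand, Backhand vs Body, T):
Let the server play Forehand with probability p. Expected payoff against Body: 7p + (-12)(1−p) = 19p − 12; against T: (-4)p + 8(1−p) = −12p + 8.
Setting these equal: 19p − 12 = −12p + 8 ⇒ 31p = 20 ⇒ p = 20/31, and the value is (19)·(20/31) − 12 = 8/31.
For the receiver: with q = P(Body), equating Forehand's and Backhand's payoffs gives 11q − 4 = −20q + 8 ⇒ q = 12/31.

12/31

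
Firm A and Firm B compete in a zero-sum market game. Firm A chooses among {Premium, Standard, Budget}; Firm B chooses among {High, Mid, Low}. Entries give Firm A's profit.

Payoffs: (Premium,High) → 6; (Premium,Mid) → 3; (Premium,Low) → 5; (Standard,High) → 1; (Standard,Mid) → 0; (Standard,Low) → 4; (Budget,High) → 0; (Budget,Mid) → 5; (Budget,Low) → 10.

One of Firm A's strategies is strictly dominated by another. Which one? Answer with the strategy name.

Standard

Premium gives a strictly higher payoff than Standard against every column: 6 > 1, 3 > 0, 5 > 4.
So Standard is strictly dominated and Firm A never plays it.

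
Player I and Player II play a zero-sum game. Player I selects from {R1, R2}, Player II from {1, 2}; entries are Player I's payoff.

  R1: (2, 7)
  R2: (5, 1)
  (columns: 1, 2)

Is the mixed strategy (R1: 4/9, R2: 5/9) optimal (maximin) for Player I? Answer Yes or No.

Against 1 this mix gives (4/9)·2 + (5/9)·5 = 11/3.
Against 2 this mix gives (4/9)·7 + (5/9)·1 = 11/3.
All of Player II's active replies (1, 2) yield 11/3, and no column does worse for Player I. The mix makes Player II indifferent and guarantees 11/3, so it is optimal.

Yes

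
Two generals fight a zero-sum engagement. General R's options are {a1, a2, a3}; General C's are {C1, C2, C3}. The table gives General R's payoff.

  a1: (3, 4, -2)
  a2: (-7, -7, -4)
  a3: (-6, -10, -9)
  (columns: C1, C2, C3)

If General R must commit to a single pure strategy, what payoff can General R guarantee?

-2

Row minima: a1 → -2, a2 → -7, a3 → -10.
The best of these is -2.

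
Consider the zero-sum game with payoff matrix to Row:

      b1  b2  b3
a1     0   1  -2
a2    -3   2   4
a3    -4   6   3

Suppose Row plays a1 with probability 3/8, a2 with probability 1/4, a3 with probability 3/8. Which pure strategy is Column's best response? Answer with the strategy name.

If Column plays b1, Row's expected payoff is (3/8)·0 + (1/4)·(-3) + (3/8)·(-4) = -9/4.
If Column plays b2, Row's expected payoff is (3/8)·1 + (1/4)·2 + (3/8)·6 = 25/8.
If Column plays b3, Row's expected payoff is (3/8)·(-2) + (1/4)·4 + (3/8)·3 = 11/8.
Column minimizes Row's payoff; the smallest is -9/4, so the best response is b1.

b1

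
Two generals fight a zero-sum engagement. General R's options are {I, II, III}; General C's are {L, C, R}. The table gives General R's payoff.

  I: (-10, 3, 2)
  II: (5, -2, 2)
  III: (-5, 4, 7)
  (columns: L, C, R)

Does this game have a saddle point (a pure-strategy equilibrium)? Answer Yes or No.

Row minima: I → -10, II → -2, III → -5; maximin = -2.
Column maxima: L → 5, C → 4, R → 7; minimax = 4.
-2 ≠ 4, so no pure-strategy equilibrium exists.

No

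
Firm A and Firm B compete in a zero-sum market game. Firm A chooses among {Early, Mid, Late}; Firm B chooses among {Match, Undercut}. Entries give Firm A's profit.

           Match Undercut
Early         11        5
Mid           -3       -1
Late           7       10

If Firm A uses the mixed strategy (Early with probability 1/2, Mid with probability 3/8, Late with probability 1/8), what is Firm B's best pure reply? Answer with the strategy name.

If Firm B plays Match, Firm A's expected payoff is (1/2)·11 + (3/8)·(-3) + (1/8)·7 = 21/4.
If Firm B plays Undercut, Firm A's expected payoff is (1/2)·5 + (3/8)·(-1) + (1/8)·10 = 27/8.
Firm B minimizes Firm A's payoff; the smallest is 27/8, so the best response is Undercut.

Undercut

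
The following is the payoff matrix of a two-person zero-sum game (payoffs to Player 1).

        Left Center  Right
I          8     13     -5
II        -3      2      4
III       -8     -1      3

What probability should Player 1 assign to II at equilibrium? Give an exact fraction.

Row minima: I → -5, II → -3, III → -8; maximin = -3.
Column maxima: Left → 8, Center → 13, Right → 4; minimax = 4.
-3 ≠ 4, so there is no saddle point; optimal play is mixed.
III is strictly dominated by II, so Player 1 never plays it.
Center is strictly dominated by Left (it gives Player 1 strictly more in every row), so Player 2 never plays it.
On the remaining 2×2 (I, II vs Left, Right):
Let Player 1 play I with probability p. Expected payoff against Left: 8p + (-3)(1−p) = 11p − 3; against Right: (-5)p + 4(1−p) = −9p + 4.
Setting these equal: 11p − 3 = −9p + 4 ⇒ 20p = 7 ⇒ p = 7/20, and the value is (11)·(7/20) − 3 = 17/20.
For Player 2: with q = P(Left), equating I's and II's payoffs gives 13q − 5 = −7q + 4 ⇒ q = 9/20.

13/20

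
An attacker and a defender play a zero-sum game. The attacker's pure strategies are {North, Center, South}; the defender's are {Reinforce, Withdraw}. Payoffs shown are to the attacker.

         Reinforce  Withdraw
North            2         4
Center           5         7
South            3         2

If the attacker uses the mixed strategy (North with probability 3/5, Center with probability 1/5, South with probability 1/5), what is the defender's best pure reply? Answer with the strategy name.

Reinforce

If the defender plays Reinforce, the attacker's expected payoff is (3/5)·2 + (1/5)·5 + (1/5)·3 = 14/5.
If the defender plays Withdraw, the attacker's expected payoff is (3/5)·4 + (1/5)·7 + (1/5)·2 = 21/5.
The defender minimizes the attacker's payoff; the smallest is 14/5, so the best response is Reinforce.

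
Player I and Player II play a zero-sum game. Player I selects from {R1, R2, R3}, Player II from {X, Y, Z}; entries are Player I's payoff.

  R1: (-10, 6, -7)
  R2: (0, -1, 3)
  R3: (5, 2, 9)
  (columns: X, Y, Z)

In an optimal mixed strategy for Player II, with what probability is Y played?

Row minima: R1 → -10, R2 → -1, R3 → 2; maximin = 2.
Column maxima: X → 5, Y → 6, Z → 9; minimax = 5.
2 ≠ 5, so there is no saddle point; optimal play is mixed.
R2 is strictly dominated by R3, so Player I never plays it.
Z is strictly dominated by X (it gives Player I strictly more in every row), so Player II never plays it.
On the remaining 2×2 (R1, R3 vs X, Y):
Let Player I play R1 with probability p. Expected payoff against X: (-10)p + 5(1−p) = −15p + 5; against Y: 6p + 2(1−p) = 4p + 2.
Setting these equal: −15p + 5 = 4p + 2 ⇒ −19p = -3 ⇒ p = 3/19, and the value is (-15)·(3/19) + 5 = 50/19.
For Player II: with q = P(X), equating R1's and R3's payoffs gives −16q + 6 = 3q + 2 ⇒ q = 4/19.

15/19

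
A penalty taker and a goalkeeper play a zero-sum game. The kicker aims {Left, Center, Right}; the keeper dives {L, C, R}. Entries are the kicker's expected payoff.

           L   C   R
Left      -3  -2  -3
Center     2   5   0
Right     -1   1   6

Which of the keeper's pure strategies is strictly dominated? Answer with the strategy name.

L holds the kicker's payoff strictly below C in every row: -3 < -2, 2 < 5, -1 < 1.
So C is strictly dominated for the keeper.

C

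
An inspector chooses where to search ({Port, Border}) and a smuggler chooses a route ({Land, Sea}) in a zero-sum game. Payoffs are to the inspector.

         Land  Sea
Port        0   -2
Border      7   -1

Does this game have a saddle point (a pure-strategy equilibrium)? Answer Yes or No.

Yes

Row minima: Port → -2, Border → -1; maximin = -1.
Column maxima: Land → 7, Sea → -1; minimax = -1.
maximin = minimax = -1, so a saddle point exists.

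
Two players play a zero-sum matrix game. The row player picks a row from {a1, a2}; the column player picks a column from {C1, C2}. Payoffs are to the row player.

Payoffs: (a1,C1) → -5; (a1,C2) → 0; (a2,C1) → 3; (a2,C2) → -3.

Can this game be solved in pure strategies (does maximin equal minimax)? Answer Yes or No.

No

Row minima: a1 → -5, a2 → -3; maximin = -3.
Column maxima: C1 → 3, C2 → 0; minimax = 0.
-3 ≠ 0, so no pure-strategy equilibrium exists.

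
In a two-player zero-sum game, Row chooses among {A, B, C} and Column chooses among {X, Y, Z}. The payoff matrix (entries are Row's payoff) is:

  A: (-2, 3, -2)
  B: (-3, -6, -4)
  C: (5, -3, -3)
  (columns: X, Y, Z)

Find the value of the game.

Row minima: A → -2, B → -6, C → -3; maximin = -2.
Column maxima: X → 5, Y → 3, Z → -2; minimax = -2.
Since maximin = minimax = -2, there is a saddle point and the value is -2.

-2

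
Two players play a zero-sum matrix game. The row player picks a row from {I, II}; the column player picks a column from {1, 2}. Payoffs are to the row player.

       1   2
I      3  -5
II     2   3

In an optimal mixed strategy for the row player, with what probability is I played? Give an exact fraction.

1/9

Row minima: I → -5, II → 2; maximin = 2.
Column maxima: 1 → 3, 2 → 3; minimax = 3.
2 ≠ 3, so there is no saddle point; optimal play is mixed.
Let the row player play I with probability p. Expected payoff against 1: 3p + 2(1−p) = p + 2; against 2: (-5)p + 3(1−p) = −8p + 3.
Setting these equal: p + 2 = −8p + 3 ⇒ 9p = 1 ⇒ p = 1/9, and the value is (1)·(1/9) + 2 = 19/9.
For the column player: with q = P(1), equating I's and II's payoffs gives 8q − 5 = −q + 3 ⇒ q = 8/9.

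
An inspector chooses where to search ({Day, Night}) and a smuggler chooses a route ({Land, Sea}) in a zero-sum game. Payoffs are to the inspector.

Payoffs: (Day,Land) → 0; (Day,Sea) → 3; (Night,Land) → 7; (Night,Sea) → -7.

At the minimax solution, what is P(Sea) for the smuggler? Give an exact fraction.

Row minima: Day → 0, Night → -7; maximin = 0.
Column maxima: Land → 7, Sea → 3; minimax = 3.
0 ≠ 3, so there is no saddle point; optimal play is mixed.
Let the inspector play Day with probability p. Expected payoff against Land: 0p + 7(1−p) = −7p + 7; against Sea: 3p + (-7)(1−p) = 10p − 7.
Setting these equal: −7p + 7 = 10p − 7 ⇒ −17p = -14 ⇒ p = 14/17, and the value is (-7)·(14/17) + 7 = 21/17.
For the smuggler: with q = P(Land), equating Day's and Night's payoffs gives −3q + 3 = 14q − 7 ⇒ q = 10/17.

7/17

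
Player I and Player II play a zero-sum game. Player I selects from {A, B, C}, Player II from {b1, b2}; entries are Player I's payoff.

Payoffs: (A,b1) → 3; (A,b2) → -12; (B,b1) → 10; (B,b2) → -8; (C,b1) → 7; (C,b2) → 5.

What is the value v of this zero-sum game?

Row minima: A → -12, B → -8, C → 5; maximin = 5.
Column maxima: b1 → 10, b2 → 5; minimax = 5.
Since maximin = minimax = 5, there is a saddle point and the value is 5.

5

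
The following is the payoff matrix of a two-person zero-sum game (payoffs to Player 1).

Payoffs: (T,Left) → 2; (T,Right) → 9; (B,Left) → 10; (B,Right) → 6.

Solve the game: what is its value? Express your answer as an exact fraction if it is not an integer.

78/11

Row minima: T → 2, B → 6; maximin = 6.
Column maxima: Left → 10, Right → 9; minimax = 9.
6 ≠ 9, so there is no saddle point; optimal play is mixed.
Let Player 1 play T with probability p. Expected payoff against Left: 2p + 10(1−p) = −8p + 10; against Right: 9p + 6(1−p) = 3p + 6.
Setting these equal: −8p + 10 = 3p + 6 ⇒ −11p = -4 ⇒ p = 4/11, and the value is (-8)·(4/11) + 10 = 78/11.
For Player 2: with q = P(Left), equating T's and B's payoffs gives −7q + 9 = 4q + 6 ⇒ q = 3/11.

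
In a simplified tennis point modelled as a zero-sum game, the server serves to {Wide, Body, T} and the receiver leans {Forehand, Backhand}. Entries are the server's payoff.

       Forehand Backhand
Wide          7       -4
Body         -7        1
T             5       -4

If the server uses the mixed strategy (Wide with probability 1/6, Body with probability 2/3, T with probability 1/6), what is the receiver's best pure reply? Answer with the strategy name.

Forehand

If the receiver plays Forehand, the server's expected payoff is (1/6)·7 + (2/3)·(-7) + (1/6)·5 = -8/3.
If the receiver plays Backhand, the server's expected payoff is (1/6)·(-4) + (2/3)·1 + (1/6)·(-4) = -2/3.
The receiver minimizes the server's payoff; the smallest is -8/3, so the best response is Forehand.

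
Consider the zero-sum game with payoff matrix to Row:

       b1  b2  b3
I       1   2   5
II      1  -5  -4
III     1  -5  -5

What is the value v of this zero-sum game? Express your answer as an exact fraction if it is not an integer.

Row minima: I → 1, II → -5, III → -5; maximin = 1.
Column maxima: b1 → 1, b2 → 2, b3 → 5; minimax = 1.
Since maximin = minimax = 1, there is a saddle point and the value is 1.

1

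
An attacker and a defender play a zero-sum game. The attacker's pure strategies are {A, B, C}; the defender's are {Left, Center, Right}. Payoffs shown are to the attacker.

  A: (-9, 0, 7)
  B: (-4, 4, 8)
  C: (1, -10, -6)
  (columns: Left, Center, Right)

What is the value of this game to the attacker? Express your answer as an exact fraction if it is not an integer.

Row minima: A → -9, B → -4, C → -10; maximin = -4.
Column maxima: Left → 1, Center → 4, Right → 8; minimax = 1.
-4 ≠ 1, so there is no saddle point; optimal play is mixed.
A is strictly dominated by B, so the attacker never plays it.
Right is strictly dominated by Center (it gives the attacker strictly more in every row), so the defender never plays it.
On the remaining 2×2 (B, C vs Left, Center):
Let the attacker play B with probability p. Expected payoff against Left: (-4)p + 1(1−p) = −5p + 1; against Center: 4p + (-10)(1−p) = 14p − 10.
Setting these equal: −5p + 1 = 14p − 10 ⇒ −19p = -11 ⇒ p = 11/19, and the value is (-5)·(11/19) + 1 = -36/19.
For the defender: with q = P(Left), equating B's and C's payoffs gives −8q + 4 = 11q − 10 ⇒ q = 14/19.

-36/19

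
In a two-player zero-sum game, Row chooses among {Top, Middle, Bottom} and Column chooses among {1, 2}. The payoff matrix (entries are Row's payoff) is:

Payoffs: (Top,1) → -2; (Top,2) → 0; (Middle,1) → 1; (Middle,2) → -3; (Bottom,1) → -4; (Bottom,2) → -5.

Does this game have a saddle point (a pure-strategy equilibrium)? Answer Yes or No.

No

Row minima: Top → -2, Middle → -3, Bottom → -5; maximin = -2.
Column maxima: 1 → 1, 2 → 0; minimax = 0.
-2 ≠ 0, so no pure-strategy equilibrium exists.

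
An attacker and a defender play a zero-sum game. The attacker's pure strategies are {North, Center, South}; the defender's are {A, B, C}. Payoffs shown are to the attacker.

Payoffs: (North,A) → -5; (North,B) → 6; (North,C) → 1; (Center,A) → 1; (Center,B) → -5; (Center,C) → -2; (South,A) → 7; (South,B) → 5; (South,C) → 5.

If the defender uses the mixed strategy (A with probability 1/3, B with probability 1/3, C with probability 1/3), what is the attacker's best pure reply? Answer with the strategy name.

South

Expected payoff of North: (1/3)·(-5) + (1/3)·6 + (1/3)·1 = 2/3.
Expected payoff of Center: (1/3)·1 + (1/3)·(-5) + (1/3)·(-2) = -2.
Expected payoff of South: (1/3)·7 + (1/3)·5 + (1/3)·5 = 17/3.
The largest is 17/3, so the attacker's best response is South.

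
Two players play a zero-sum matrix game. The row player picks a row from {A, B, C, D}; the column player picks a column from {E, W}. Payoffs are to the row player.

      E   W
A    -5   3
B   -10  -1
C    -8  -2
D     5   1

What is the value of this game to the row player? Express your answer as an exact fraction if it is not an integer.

Row minima: A → -5, B → -10, C → -8, D → 1; maximin = 1.
Column maxima: E → 5, W → 3; minimax = 3.
1 ≠ 3, so there is no saddle point; optimal play is mixed.
B is strictly dominated by A, so the row player never plays it.
C is strictly dominated by A, so the row player never plays it.
On the remaining 2×2 (A, D vs E, W):
Let the row player play A with probability p. Expected payoff against E: (-5)p + 5(1−p) = −10p + 5; against W: 3p + 1(1−p) = 2p + 1.
Setting these equal: −10p + 5 = 2p + 1 ⇒ −12p = -4 ⇒ p = 1/3, and the value is (-10)·(1/3) + 5 = 5/3.
For the column player: with q = P(E), equating A's and D's payoffs gives −8q + 3 = 4q + 1 ⇒ q = 1/6.

5/3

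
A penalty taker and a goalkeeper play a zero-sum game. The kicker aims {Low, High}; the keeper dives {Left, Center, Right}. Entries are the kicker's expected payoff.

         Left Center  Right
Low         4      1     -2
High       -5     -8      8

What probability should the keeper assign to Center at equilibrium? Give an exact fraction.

Row minima: Low → -2, High → -8; maximin = -2.
Column maxima: Left → 4, Center → 1, Right → 8; minimax = 1.
-2 ≠ 1, so there is no saddle point; optimal play is mixed.
Left is strictly dominated by Center (it gives the kicker strictly more in every row), so the keeper never plays it.
On the remaining 2×2 (Low, High vs Center, Right):
Let the kicker play Low with probability p. Expected payoff against Center: 1p + (-8)(1−p) = 9p − 8; against Right: (-2)p + 8(1−p) = −10p + 8.
Setting these equal: 9p − 8 = −10p + 8 ⇒ 19p = 16 ⇒ p = 16/19, and the value is (9)·(16/19) − 8 = -8/19.
For the keeper: with q = P(Center), equating Low's and High's payoffs gives 3q − 2 = −16q + 8 ⇒ q = 10/19.

10/19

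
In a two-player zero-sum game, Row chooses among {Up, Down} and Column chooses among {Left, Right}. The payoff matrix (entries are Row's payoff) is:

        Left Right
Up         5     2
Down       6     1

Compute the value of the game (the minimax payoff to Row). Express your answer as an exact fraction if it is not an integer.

Row minima: Up → 2, Down → 1; maximin = 2.
Column maxima: Left → 6, Right → 2; minimax = 2.
Since maximin = minimax = 2, there is a saddle point and the value is 2.

2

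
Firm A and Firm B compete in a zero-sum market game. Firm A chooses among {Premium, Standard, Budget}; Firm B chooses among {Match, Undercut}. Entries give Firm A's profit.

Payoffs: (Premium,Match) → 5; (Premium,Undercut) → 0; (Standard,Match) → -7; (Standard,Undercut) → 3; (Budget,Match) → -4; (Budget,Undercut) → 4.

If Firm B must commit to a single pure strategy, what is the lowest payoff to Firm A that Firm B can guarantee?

4

Column maxima: Match → 5, Undercut → 4.
The smallest of these is 4.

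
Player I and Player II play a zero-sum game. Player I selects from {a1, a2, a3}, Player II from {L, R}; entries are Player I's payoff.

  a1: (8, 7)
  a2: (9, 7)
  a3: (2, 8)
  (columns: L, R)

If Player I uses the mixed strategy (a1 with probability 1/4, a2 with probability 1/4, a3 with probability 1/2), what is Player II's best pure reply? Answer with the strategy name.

L

If Player II plays L, Player I's expected payoff is (1/4)·8 + (1/4)·9 + (1/2)·2 = 21/4.
If Player II plays R, Player I's expected payoff is (1/4)·7 + (1/4)·7 + (1/2)·8 = 15/2.
Player II minimizes Player I's payoff; the smallest is 21/4, so the best response is L.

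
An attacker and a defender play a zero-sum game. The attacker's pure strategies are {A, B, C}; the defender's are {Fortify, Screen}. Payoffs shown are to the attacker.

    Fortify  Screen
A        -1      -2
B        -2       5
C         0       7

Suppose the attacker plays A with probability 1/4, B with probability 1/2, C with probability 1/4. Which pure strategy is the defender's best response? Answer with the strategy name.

Fortify

If the defender plays Fortify, the attacker's expected payoff is (1/4)·(-1) + (1/2)·(-2) + (1/4)·0 = -5/4.
If the defender plays Screen, the attacker's expected payoff is (1/4)·(-2) + (1/2)·5 + (1/4)·7 = 15/4.
The defender minimizes the attacker's payoff; the smallest is -5/4, so the best response is Fortify.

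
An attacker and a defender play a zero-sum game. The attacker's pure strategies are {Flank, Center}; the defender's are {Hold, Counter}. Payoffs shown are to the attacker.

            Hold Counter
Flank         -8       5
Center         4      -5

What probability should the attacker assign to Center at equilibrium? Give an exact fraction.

13/22

Row minima: Flank → -8, Center → -5; maximin = -5.
Column maxima: Hold → 4, Counter → 5; minimax = 4.
-5 ≠ 4, so there is no saddle point; optimal play is mixed.
Let the attacker play Flank with probability p. Expected payoff against Hold: (-8)p + 4(1−p) = −12p + 4; against Counter: 5p + (-5)(1−p) = 10p − 5.
Setting these equal: −12p + 4 = 10p − 5 ⇒ −22p = -9 ⇒ p = 9/22, and the value is (-12)·(9/22) + 4 = -10/11.
For the defender: with q = P(Hold), equating Flank's and Center's payoffs gives −13q + 5 = 9q − 5 ⇒ q = 5/11.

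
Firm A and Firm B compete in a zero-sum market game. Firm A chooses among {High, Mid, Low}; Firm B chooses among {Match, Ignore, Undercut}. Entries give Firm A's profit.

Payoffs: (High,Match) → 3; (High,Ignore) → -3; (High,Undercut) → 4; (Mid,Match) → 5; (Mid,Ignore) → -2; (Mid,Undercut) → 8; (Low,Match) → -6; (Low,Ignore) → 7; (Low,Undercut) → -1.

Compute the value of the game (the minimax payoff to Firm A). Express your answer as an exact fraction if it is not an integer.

Row minima: High → -3, Mid → -2, Low → -6; maximin = -2.
Column maxima: Match → 5, Ignore → 7, Undercut → 8; minimax = 5.
-2 ≠ 5, so there is no saddle point; optimal play is mixed.
High is strictly dominated by Mid, so Firm A never plays it.
Undercut is strictly dominated by Match (it gives Firm A strictly more in every row), so Firm B never plays it.
On the remaining 2×2 (Mid, Low vs Match, Ignore):
Let Firm A play Mid with probability p. Expected payoff against Match: 5p + (-6)(1−p) = 11p − 6; against Ignore: (-2)p + 7(1−p) = −9p + 7.
Setting these equal: 11p − 6 = −9p + 7 ⇒ 20p = 13 ⇒ p = 13/20, and the value is (11)·(13/20) − 6 = 23/20.
For Firm B: with q = P(Match), equating Mid's and Low's payoffs gives 7q − 2 = −13q + 7 ⇒ q = 9/20.

23/20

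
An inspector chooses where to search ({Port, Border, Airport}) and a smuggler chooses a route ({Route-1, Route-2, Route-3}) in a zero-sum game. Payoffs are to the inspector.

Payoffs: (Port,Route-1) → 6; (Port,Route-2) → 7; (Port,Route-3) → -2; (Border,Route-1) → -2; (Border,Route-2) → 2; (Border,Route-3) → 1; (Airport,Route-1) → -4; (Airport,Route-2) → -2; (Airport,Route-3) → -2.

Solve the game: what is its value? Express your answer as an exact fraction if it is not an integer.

2/11

Row minima: Port → -2, Border → -2, Airport → -4; maximin = -2.
Column maxima: Route-1 → 6, Route-2 → 7, Route-3 → 1; minimax = 1.
-2 ≠ 1, so there is no saddle point; optimal play is mixed.
Airport is strictly dominated by Border, so the inspector never plays it.
Route-2 is strictly dominated by Route-1 (it gives the inspector strictly more in every row), so the smuggler never plays it.
On the remaining 2×2 (Port, Border vs Route-1, Route-3):
Let the inspector play Port with probability p. Expected payoff against Route-1: 6p + (-2)(1−p) = 8p − 2; against Route-3: (-2)p + 1(1−p) = −3p + 1.
Setting these equal: 8p − 2 = −3p + 1 ⇒ 11p = 3 ⇒ p = 3/11, and the value is (8)·(3/11) − 2 = 2/11.
For the smuggler: with q = P(Route-1), equating Port's and Border's payoffs gives 8q − 2 = −3q + 1 ⇒ q = 3/11.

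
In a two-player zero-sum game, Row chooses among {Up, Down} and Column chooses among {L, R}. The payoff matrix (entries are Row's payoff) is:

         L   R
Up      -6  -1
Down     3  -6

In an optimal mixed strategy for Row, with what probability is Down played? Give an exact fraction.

5/14

Row minima: Up → -6, Down → -6; maximin = -6.
Column maxima: L → 3, R → -1; minimax = -1.
-6 ≠ -1, so there is no saddle point; optimal play is mixed.
Let Row play Up with probability p. Expected payoff against L: (-6)p + 3(1−p) = −9p + 3; against R: (-1)p + (-6)(1−p) = 5p − 6.
Setting these equal: −9p + 3 = 5p − 6 ⇒ −14p = -9 ⇒ p = 9/14, and the value is (-9)·(9/14) + 3 = -39/14.
For Column: with q = P(L), equating Up's and Down's payoffs gives −5q − 1 = 9q − 6 ⇒ q = 5/14.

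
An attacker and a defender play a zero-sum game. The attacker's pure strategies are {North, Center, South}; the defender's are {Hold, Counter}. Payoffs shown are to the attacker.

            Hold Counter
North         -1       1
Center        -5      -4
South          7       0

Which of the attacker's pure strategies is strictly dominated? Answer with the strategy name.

Center

North gives a strictly higher payoff than Center against every column: -1 > -5, 1 > -4.
So Center is strictly dominated and the attacker never plays it.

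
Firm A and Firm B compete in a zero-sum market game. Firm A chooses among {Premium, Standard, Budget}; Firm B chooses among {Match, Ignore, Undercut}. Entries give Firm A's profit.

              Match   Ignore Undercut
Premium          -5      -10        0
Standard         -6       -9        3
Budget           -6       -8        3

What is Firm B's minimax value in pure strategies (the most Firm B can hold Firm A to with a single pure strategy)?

-8

Column maxima: Match → -5, Ignore → -8, Undercut → 3.
The smallest of these is -8.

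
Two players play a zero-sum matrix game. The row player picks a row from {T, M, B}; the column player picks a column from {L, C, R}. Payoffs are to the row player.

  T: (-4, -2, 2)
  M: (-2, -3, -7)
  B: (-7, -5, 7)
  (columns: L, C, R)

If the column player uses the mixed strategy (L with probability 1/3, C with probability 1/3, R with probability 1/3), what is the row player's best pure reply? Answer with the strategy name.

Expected payoff of T: (1/3)·(-4) + (1/3)·(-2) + (1/3)·2 = -4/3.
Expected payoff of M: (1/3)·(-2) + (1/3)·(-3) + (1/3)·(-7) = -4.
Expected payoff of B: (1/3)·(-7) + (1/3)·(-5) + (1/3)·7 = -5/3.
The largest is -4/3, so the row player's best response is T.

T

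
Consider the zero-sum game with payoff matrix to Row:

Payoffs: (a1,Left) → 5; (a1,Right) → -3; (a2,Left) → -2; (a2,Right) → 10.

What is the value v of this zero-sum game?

11/5

Row minima: a1 → -3, a2 → -2; maximin = -2.
Column maxima: Left → 5, Right → 10; minimax = 5.
-2 ≠ 5, so there is no saddle point; optimal play is mixed.
Let Row play a1 with probability p. Expected payoff against Left: 5p + (-2)(1−p) = 7p − 2; against Right: (-3)p + 10(1−p) = −13p + 10.
Setting these equal: 7p − 2 = −13p + 10 ⇒ 20p = 12 ⇒ p = 3/5, and the value is (7)·(3/5) − 2 = 11/5.
For Column: with q = P(Left), equating a1's and a2's payoffs gives 8q − 3 = −12q + 10 ⇒ q = 13/20.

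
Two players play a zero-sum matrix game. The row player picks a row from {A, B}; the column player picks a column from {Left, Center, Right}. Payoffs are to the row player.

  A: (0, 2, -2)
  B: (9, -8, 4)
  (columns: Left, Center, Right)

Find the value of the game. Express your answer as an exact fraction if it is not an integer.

-1/2

Row minima: A → -2, B → -8; maximin = -2.
Column maxima: Left → 9, Center → 2, Right → 4; minimax = 2.
-2 ≠ 2, so there is no saddle point; optimal play is mixed.
Left is strictly dominated by Right (it gives the row player strictly more in every row), so the column player never plays it.
On the remaining 2×2 (A, B vs Center, Right):
Let the row player play A with probability p. Expected payoff against Center: 2p + (-8)(1−p) = 10p − 8; against Right: (-2)p + 4(1−p) = −6p + 4.
Setting these equal: 10p − 8 = −6p + 4 ⇒ 16p = 12 ⇒ p = 3/4, and the value is (10)·(3/4) − 8 = -1/2.
For the column player: with q = P(Center), equating A's and B's payoffs gives 4q − 2 = −12q + 4 ⇒ q = 3/8.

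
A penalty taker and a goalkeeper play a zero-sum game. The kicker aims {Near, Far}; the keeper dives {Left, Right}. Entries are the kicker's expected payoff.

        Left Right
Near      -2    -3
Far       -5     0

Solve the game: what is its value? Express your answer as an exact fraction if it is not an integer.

-5/2

Row minima: Near → -3, Far → -5; maximin = -3.
Column maxima: Left → -2, Right → 0; minimax = -2.
-3 ≠ -2, so there is no saddle point; optimal play is mixed.
Let the kicker play Near with probability p. Expected payoff against Left: (-2)p + (-5)(1−p) = 3p − 5; against Right: (-3)p + 0(1−p) = −3p.
Setting these equal: 3p − 5 = −3p ⇒ 6p = 5 ⇒ p = 5/6, and the value is (3)·(5/6) − 5 = -5/2.
For the keeper: with q = P(Left), equating Near's and Far's payoffs gives q − 3 = −5q ⇒ q = 1/2.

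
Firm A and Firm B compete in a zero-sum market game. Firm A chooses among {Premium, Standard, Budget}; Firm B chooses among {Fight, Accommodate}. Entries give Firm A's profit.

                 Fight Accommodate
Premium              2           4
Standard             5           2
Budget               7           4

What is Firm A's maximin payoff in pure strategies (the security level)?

Row minima: Premium → 2, Standard → 2, Budget → 4.
The best of these is 4.

4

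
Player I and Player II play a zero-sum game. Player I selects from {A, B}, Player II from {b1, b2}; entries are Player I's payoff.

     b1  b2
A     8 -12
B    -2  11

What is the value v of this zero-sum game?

64/33

Row minima: A → -12, B → -2; maximin = -2.
Column maxima: b1 → 8, b2 → 11; minimax = 8.
-2 ≠ 8, so there is no saddle point; optimal play is mixed.
Let Player I play A with probability p. Expected payoff against b1: 8p + (-2)(1−p) = 10p − 2; against b2: (-12)p + 11(1−p) = −23p + 11.
Setting these equal: 10p − 2 = −23p + 11 ⇒ 33p = 13 ⇒ p = 13/33, and the value is (10)·(13/33) − 2 = 64/33.
For Player II: with q = P(b1), equating A's and B's payoffs gives 20q − 12 = −13q + 11 ⇒ q = 23/33.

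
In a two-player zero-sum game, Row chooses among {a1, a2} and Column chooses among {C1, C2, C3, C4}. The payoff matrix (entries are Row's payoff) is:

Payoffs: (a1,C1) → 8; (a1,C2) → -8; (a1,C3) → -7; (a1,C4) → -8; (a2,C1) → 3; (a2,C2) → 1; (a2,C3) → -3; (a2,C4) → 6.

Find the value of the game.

Row minima: a1 → -8, a2 → -3; maximin = -3.
Column maxima: C1 → 8, C2 → 1, C3 → -3, C4 → 6; minimax = -3.
Since maximin = minimax = -3, there is a saddle point and the value is -3.

-3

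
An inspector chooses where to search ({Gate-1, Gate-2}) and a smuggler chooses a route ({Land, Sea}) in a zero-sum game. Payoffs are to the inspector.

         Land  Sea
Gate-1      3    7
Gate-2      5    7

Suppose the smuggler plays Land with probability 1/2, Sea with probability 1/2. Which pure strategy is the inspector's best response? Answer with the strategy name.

Expected payoff of Gate-1: (1/2)·3 + (1/2)·7 = 5.
Expected payoff of Gate-2: (1/2)·5 + (1/2)·7 = 6.
The largest is 6, so the inspector's best response is Gate-2.

Gate-2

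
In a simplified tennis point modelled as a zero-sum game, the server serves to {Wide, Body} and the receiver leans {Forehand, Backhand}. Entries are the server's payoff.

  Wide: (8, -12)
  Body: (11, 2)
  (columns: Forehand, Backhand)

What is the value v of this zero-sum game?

2

Row minima: Wide → -12, Body → 2; maximin = 2.
Column maxima: Forehand → 11, Backhand → 2; minimax = 2.
Since maximin = minimax = 2, there is a saddle point and the value is 2.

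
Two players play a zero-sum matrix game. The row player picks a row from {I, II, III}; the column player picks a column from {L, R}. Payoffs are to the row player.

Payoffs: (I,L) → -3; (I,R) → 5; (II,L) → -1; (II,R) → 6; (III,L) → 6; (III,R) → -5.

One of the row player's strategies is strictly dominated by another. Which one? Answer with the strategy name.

II gives a strictly higher payoff than I against every column: -1 > -3, 6 > 5.
So I is strictly dominated and the row player never plays it.

I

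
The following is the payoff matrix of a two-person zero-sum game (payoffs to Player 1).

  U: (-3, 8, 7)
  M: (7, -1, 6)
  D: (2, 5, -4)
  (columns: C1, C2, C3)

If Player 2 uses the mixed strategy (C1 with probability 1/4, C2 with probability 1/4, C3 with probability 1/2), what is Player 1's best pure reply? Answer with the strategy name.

Expected payoff of U: (1/4)·(-3) + (1/4)·8 + (1/2)·7 = 19/4.
Expected payoff of M: (1/4)·7 + (1/4)·(-1) + (1/2)·6 = 9/2.
Expected payoff of D: (1/4)·2 + (1/4)·5 + (1/2)·(-4) = -1/4.
The largest is 19/4, so Player 1's best response is U.

U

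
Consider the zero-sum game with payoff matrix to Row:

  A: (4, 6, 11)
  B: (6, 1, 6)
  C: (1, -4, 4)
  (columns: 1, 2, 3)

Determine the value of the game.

32/7

Row minima: A → 4, B → 1, C → -4; maximin = 4.
Column maxima: 1 → 6, 2 → 6, 3 → 11; minimax = 6.
4 ≠ 6, so there is no saddle point; optimal play is mixed.
C is strictly dominated by A, so Row never plays it.
3 is strictly dominated by 2 (it gives Row strictly more in every row), so Column never plays it.
On the remaining 2×2 (A, B vs 1, 2):
Let Row play A with probability p. Expected payoff against 1: 4p + 6(1−p) = −2p + 6; against 2: 6p + 1(1−p) = 5p + 1.
Setting these equal: −2p + 6 = 5p + 1 ⇒ −7p = -5 ⇒ p = 5/7, and the value is (-2)·(5/7) + 6 = 32/7.
For Column: with q = P(1), equating A's and B's payoffs gives −2q + 6 = 5q + 1 ⇒ q = 5/7.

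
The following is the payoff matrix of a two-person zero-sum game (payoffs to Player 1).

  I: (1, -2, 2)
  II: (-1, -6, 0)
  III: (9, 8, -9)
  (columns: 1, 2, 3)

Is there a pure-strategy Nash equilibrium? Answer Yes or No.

No

Row minima: I → -2, II → -6, III → -9; maximin = -2.
Column maxima: 1 → 9, 2 → 8, 3 → 2; minimax = 2.
-2 ≠ 2, so no pure-strategy equilibrium exists.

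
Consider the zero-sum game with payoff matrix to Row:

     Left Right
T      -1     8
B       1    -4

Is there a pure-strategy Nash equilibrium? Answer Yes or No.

Row minima: T → -1, B → -4; maximin = -1.
Column maxima: Left → 1, Right → 8; minimax = 1.
-1 ≠ 1, so no pure-strategy equilibrium exists.

No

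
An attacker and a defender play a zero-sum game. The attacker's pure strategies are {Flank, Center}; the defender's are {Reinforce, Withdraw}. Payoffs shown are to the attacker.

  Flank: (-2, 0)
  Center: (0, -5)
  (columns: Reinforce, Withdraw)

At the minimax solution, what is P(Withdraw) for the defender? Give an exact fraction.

Row minima: Flank → -2, Center → -5; maximin = -2.
Column maxima: Reinforce → 0, Withdraw → 0; minimax = 0.
-2 ≠ 0, so there is no saddle point; optimal play is mixed.
Let the attacker play Flank with probability p. Expected payoff against Reinforce: (-2)p + 0(1−p) = −2p; against Withdraw: 0p + (-5)(1−p) = 5p − 5.
Setting these equal: −2p = 5p − 5 ⇒ −7p = -5 ⇒ p = 5/7, and the value is (-2)·(5/7) = -10/7.
For the defender: with q = P(Reinforce), equating Flank's and Center's payoffs gives −2q = 5q − 5 ⇒ q = 5/7.

2/7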